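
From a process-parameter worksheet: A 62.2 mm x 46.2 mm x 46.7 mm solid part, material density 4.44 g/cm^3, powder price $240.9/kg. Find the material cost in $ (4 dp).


V = 62.2 * 46.2 * 46.7 = 134198.988 mm^3 = 134.198988 cm^3
Mass = 134.198988 * 4.44 / 1000 = 0.59584351 kg
Cost = 0.59584351 * 240.9 = 143.5387 $


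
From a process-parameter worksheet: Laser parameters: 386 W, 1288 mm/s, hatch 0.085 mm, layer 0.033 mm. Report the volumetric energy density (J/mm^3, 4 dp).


E = 386 / (1288*0.085*0.033) = 106.8412 J/mm^3


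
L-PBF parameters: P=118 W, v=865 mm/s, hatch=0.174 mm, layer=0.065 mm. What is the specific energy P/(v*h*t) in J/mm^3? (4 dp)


Build rate = 865 * 0.174 * 0.065 = 9.78315 mm^3/s
SE = 118 / 9.78315 = 12.0616 J/mm^3


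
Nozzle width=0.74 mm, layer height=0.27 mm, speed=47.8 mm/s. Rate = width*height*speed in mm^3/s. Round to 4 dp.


Rate = 0.74 * 0.27 * 47.8 = 9.5504 mm^3/s


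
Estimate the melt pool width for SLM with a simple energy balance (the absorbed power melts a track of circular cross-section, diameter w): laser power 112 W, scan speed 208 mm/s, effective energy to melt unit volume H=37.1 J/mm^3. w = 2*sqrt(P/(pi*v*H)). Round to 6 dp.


w = 2*sqrt(112/(pi*208*37.1)) = 0.135939 mm


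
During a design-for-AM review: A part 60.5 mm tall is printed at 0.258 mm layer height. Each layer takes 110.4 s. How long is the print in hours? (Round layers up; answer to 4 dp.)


Layers = ceil(60.5/0.258) = 235
t = 235 * 110.4 / 3600 = 7.2067 hrs


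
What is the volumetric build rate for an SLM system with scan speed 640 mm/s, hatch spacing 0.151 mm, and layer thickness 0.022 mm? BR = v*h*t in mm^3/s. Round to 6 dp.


Rate = 640 * 0.151 * 0.022 = 2.12608 mm^3/s


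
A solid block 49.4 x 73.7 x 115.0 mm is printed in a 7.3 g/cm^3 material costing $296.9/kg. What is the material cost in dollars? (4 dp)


V = 49.4 * 73.7 * 115.0 = 418689.7 mm^3 = 418.6897 cm^3
Mass = 418.6897 * 7.3 / 1000 = 3.05643481 kg
Cost = 3.05643481 * 296.9 = 907.4555 $


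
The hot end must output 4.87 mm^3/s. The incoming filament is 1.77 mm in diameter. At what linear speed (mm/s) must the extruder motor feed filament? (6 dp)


A = pi*(1.77/2)^2 = 2.460574
v = 4.87 / 2.460574 = 1.979213 mm/s


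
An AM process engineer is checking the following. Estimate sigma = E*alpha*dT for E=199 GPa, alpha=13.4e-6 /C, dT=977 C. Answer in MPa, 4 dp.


sigma = 199*1000 * 13.4e-6 * 977 = 2605.2682 MPa


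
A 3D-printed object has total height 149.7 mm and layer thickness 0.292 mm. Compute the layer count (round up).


Layers = ceil(149.7/0.292) = 513


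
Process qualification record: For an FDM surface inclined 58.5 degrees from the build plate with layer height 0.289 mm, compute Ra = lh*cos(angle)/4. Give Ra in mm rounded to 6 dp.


Ra = 0.289 * cos(58.5) / 4 = 0.037751 mm


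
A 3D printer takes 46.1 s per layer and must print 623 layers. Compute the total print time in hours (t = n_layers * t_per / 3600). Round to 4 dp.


t = 623 * 46.1 / 3600 = 7.9779 hrs


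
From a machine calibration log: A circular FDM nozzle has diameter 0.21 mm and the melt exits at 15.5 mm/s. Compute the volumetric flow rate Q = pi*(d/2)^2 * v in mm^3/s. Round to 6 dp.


A = pi*(0.21/2)^2 = 0.03463606 mm^2
Q = 0.03463606 * 15.5 = 0.536859 mm^3/s


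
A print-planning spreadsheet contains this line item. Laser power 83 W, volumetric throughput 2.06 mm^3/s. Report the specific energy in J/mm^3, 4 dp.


SE = 83 / 2.06 = 40.2913 J/mm^3


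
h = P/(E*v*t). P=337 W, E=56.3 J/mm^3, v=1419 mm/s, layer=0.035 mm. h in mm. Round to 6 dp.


h = 337 / (56.3*1419*0.035) = 0.120523 mm


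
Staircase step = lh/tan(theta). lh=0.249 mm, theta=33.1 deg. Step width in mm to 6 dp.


step = 0.249 / tan(33.1) = 0.381965 mm


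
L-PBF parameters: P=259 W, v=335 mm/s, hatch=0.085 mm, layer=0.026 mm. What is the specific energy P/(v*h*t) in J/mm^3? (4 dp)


Build rate = 335 * 0.085 * 0.026 = 0.74035 mm^3/s
SE = 259 / 0.74035 = 349.8345 J/mm^3


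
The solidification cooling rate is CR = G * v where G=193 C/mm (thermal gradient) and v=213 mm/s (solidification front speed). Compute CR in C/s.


CR = 193 * 213 = 41109 C/s


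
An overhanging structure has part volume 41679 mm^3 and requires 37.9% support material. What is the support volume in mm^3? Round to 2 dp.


V_support = 41679 * 0.379 = 15796.34 mm^3


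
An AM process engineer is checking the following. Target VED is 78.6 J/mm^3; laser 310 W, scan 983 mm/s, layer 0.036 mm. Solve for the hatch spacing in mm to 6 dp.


h = 310 / (78.6*983*0.036) = 0.111451 mm


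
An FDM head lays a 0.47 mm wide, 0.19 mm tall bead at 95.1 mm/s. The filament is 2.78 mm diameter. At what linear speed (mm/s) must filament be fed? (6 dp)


Q = 0.47 * 0.19 * 95.1 = 8.49243 mm^3/s
A_fil = pi*(2.78/2)^2 = 6.06987117 mm^2
v_feed = 8.49243 / 6.06987117 = 1.399112 mm/s


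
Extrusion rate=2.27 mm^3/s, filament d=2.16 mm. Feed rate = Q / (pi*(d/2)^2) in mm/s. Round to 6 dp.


A = pi*(2.16/2)^2 = 3.664354
v = 2.27 / 3.664354 = 0.619482 mm/s


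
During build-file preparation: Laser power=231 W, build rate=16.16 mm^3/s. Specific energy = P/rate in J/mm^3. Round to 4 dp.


SE = 231 / 16.16 = 14.2946 J/mm^3


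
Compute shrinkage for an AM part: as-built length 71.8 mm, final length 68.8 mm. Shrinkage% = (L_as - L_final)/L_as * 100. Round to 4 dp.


Shrinkage = ((71.8-68.8)/71.8)*100 = 4.1783 %


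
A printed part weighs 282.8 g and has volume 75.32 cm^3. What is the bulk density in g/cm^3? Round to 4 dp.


rho = 282.8 / 75.32 = 3.7546 g/cm^3


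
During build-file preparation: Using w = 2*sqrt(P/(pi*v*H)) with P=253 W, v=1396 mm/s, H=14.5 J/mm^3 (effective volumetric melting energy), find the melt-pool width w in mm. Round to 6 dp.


w = 2*sqrt(253/(pi*1396*14.5)) = 0.12615 mm


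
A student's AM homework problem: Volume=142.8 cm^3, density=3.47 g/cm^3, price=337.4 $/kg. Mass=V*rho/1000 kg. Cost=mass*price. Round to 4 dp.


Mass = 142.8*3.47/1000 = 0.495516 kg
Cost = 0.495516 * 337.4 = 167.1871 $


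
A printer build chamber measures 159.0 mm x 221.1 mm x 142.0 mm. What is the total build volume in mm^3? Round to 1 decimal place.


V = 159.0 * 221.1 * 142.0 = 4991995.8 mm^3


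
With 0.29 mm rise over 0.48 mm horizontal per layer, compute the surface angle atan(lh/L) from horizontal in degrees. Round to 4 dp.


angle = atan(0.29/0.48) = 31.139 degrees


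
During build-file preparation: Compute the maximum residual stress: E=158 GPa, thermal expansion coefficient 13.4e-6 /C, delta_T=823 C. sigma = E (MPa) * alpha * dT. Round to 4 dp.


sigma = 158*1000 * 13.4e-6 * 823 = 1742.4556 MPa


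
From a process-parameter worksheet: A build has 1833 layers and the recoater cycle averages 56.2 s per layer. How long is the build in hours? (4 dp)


t = 1833 * 56.2 / 3600 = 28.6152 hrs


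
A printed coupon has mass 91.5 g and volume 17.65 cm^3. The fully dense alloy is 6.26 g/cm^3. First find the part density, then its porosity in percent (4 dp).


rho_part = 91.5 / 17.65 = 5.18413598 g/cm^3
Porosity = (1 - 5.18413598/6.26)*100 = 17.1863 %


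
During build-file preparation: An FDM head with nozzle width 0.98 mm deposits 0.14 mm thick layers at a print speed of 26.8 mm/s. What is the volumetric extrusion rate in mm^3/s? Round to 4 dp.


Rate = 0.98 * 0.14 * 26.8 = 3.677 mm^3/s


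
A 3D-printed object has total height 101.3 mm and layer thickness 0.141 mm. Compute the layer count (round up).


Layers = ceil(101.3/0.141) = 719


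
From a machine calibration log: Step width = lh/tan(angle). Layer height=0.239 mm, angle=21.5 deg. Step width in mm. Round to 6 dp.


step = 0.239 / tan(21.5) = 0.606737 mm


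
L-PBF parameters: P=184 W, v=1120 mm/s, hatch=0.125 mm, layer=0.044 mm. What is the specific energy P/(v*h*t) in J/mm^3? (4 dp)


Build rate = 1120 * 0.125 * 0.044 = 6.16 mm^3/s
SE = 184 / 6.16 = 29.8701 J/mm^3


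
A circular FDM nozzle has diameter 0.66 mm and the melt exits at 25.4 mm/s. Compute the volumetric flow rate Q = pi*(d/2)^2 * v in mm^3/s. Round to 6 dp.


A = pi*(0.66/2)^2 = 0.34211944 mm^2
Q = 0.34211944 * 25.4 = 8.689834 mm^3/s


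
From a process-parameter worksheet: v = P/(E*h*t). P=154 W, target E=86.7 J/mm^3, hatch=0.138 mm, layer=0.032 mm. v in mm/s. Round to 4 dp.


v = 154 / (86.7*0.138*0.032) = 402.2282 mm/s


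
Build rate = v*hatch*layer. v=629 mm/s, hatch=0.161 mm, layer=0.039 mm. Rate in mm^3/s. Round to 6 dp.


Rate = 629 * 0.161 * 0.039 = 3.949491 mm^3/s


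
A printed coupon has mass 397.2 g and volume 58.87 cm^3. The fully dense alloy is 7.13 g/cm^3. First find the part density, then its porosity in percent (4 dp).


rho_part = 397.2 / 58.87 = 6.74706981 g/cm^3
Porosity = (1 - 6.74706981/7.13)*100 = 5.3707 %


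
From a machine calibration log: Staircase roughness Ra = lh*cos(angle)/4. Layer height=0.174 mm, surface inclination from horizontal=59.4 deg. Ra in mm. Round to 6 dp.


Ra = 0.174 * cos(59.4) / 4 = 0.022143 mm


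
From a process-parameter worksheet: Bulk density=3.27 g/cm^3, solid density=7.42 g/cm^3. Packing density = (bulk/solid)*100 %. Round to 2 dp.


Packing = (3.27/7.42)*100 = 44.07 %


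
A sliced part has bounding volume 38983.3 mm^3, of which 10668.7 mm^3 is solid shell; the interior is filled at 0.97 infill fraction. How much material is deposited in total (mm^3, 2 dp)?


V_infill = (38983.3 - 10668.7) * 0.97 = 27465.16
V_total = 10668.7 + 27465.16 = 38133.86 mm^3


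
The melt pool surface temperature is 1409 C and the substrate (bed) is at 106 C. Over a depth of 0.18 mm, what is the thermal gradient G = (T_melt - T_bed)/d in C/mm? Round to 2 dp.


G = (1409-106)/0.18 = 7238.89 C/mm


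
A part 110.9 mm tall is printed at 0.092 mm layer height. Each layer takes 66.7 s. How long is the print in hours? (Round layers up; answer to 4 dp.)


Layers = ceil(110.9/0.092) = 1206
t = 1206 * 66.7 / 3600 = 22.3445 hrs


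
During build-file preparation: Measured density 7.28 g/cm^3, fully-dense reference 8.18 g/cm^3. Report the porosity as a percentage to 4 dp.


Porosity = (1-7.28/8.18)*100 = 11.0024 %


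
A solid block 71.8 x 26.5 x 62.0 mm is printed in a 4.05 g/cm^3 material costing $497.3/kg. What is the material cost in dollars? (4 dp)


V = 71.8 * 26.5 * 62.0 = 117967.4 mm^3 = 117.9674 cm^3
Mass = 117.9674 * 4.05 / 1000 = 0.47776797 kg
Cost = 0.47776797 * 497.3 = 237.594 $


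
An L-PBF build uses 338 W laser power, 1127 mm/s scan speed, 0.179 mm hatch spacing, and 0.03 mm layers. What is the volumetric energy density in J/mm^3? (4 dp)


E = 338 / (1127*0.179*0.03) = 55.8494 J/mm^3


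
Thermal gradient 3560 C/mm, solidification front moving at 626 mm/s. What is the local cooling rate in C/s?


CR = 3560 * 626 = 2228560 C/s


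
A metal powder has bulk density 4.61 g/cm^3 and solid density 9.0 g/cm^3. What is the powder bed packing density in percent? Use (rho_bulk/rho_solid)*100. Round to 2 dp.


Packing = (4.61/9.0)*100 = 51.22 %


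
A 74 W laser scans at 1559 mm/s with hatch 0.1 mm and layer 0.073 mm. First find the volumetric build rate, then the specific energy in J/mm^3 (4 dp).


Build rate = 1559 * 0.1 * 0.073 = 11.3807 mm^3/s
SE = 74 / 11.3807 = 6.5022 J/mm^3


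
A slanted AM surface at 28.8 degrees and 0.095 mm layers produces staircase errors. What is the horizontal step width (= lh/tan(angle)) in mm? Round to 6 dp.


step = 0.095 / tan(28.8) = 0.172804 mm


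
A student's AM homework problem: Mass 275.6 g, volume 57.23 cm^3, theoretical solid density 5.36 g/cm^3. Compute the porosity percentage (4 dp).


rho_part = 275.6 / 57.23 = 4.81565612 g/cm^3
Porosity = (1 - 4.81565612/5.36)*100 = 10.1557 %


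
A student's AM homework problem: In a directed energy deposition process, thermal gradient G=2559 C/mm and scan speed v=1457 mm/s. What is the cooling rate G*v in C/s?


CR = 2559 * 1457 = 3728463 C/s


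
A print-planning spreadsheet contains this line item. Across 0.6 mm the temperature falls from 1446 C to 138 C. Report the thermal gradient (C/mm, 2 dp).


G = (1446-138)/0.6 = 2180.0 C/mm


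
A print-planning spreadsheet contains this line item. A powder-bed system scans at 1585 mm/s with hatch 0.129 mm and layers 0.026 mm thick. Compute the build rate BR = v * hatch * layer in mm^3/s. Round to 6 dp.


Rate = 1585 * 0.129 * 0.026 = 5.31609 mm^3/s


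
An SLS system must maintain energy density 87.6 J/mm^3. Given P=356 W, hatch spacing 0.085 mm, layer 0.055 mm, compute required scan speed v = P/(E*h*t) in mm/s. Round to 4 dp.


v = 356 / (87.6*0.085*0.055) = 869.2892 mm/s


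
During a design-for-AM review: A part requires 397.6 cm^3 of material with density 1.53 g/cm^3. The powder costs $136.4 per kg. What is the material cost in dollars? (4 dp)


Mass = 397.6*1.53/1000 = 0.608328 kg
Cost = 0.608328 * 136.4 = 82.9759 $


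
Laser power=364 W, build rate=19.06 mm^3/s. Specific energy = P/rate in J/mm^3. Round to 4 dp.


SE = 364 / 19.06 = 19.0976 J/mm^3


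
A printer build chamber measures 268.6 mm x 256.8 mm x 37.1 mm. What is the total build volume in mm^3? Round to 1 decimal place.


V = 268.6 * 256.8 * 37.1 = 2559027.4 mm^3


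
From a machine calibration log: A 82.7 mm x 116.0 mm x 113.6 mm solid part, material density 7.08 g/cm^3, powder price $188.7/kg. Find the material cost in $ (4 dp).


V = 82.7 * 116.0 * 113.6 = 1089787.52 mm^3 = 1089.78752 cm^3
Mass = 1089.78752 * 7.08 / 1000 = 7.71569564 kg
Cost = 7.71569564 * 188.7 = 1455.9518 $


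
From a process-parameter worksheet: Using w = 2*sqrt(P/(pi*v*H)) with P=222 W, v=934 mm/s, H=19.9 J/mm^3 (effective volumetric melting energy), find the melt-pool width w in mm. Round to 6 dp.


w = 2*sqrt(222/(pi*934*19.9)) = 0.123319 mm


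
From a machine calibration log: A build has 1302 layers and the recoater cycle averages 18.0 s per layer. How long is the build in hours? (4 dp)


t = 1302 * 18.0 / 3600 = 6.51 hrs


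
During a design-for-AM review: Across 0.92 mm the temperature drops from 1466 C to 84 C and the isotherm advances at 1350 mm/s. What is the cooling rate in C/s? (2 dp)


G = (1466-84)/0.92 = 1502.17391304 C/mm
CR = 1502.17391304 * 1350 = 2027934.78 C/s


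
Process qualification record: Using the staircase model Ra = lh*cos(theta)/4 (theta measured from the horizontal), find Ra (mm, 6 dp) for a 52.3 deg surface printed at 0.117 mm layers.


Ra = 0.117 * cos(52.3) / 4 = 0.017887 mm


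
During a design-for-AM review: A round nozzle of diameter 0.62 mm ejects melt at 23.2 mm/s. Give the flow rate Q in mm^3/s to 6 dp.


A = pi*(0.62/2)^2 = 0.30190705 mm^2
Q = 0.30190705 * 23.2 = 7.004244 mm^3/s


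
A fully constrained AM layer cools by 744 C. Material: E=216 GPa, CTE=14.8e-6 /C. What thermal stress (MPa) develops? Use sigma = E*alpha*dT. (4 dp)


sigma = 216*1000 * 14.8e-6 * 744 = 2378.4192 MPa


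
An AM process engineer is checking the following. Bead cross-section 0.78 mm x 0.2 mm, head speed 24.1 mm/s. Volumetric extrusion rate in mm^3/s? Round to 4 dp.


Rate = 0.78 * 0.2 * 24.1 = 3.7596 mm^3/s


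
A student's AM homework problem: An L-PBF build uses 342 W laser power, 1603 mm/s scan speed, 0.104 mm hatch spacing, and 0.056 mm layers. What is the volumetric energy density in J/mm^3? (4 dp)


E = 342 / (1603*0.104*0.056) = 36.6329 J/mm^3


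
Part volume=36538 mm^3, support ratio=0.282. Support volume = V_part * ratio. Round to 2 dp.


V_support = 36538 * 0.282 = 10303.72 mm^3


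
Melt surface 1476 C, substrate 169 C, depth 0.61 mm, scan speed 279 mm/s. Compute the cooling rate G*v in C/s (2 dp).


G = (1476-169)/0.61 = 2142.62295082 C/mm
CR = 2142.62295082 * 279 = 597791.8 C/s


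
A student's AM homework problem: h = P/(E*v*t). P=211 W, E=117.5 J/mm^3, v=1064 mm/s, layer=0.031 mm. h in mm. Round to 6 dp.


h = 211 / (117.5*1064*0.031) = 0.054443 mm


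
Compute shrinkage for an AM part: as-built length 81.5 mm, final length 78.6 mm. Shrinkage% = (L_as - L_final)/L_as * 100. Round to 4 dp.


Shrinkage = ((81.5-78.6)/81.5)*100 = 3.5583 %


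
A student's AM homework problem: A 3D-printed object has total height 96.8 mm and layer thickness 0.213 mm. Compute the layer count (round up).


Layers = ceil(96.8/0.213) = 455


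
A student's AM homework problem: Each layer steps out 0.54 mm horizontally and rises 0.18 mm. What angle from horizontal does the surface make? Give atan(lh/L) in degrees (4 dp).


angle = atan(0.18/0.54) = 18.4349 degrees


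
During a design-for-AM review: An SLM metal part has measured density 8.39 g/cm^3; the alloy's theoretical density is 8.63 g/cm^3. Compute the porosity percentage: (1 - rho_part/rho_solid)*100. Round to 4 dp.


Porosity = (1-8.39/8.63)*100 = 2.781 %


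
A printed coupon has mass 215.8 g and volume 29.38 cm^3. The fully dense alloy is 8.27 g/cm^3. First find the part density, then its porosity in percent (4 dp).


rho_part = 215.8 / 29.38 = 7.34513274 g/cm^3
Porosity = (1 - 7.34513274/8.27)*100 = 11.1834 %


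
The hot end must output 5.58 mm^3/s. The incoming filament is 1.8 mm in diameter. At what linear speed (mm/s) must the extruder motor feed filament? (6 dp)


A = pi*(1.8/2)^2 = 2.54469
v = 5.58 / 2.54469 = 2.192801 mm/s


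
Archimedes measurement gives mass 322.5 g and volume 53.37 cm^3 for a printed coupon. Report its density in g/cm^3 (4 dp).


rho = 322.5 / 53.37 = 6.0427 g/cm^3


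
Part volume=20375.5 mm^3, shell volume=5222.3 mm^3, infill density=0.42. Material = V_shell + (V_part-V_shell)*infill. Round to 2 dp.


V_infill = (20375.5 - 5222.3) * 0.42 = 6364.34
V_total = 5222.3 + 6364.34 = 11586.64 mm^3


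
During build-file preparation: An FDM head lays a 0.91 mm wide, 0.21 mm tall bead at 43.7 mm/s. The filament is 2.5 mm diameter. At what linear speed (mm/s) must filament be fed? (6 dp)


Q = 0.91 * 0.21 * 43.7 = 8.35107 mm^3/s
A_fil = pi*(2.5/2)^2 = 4.90873852 mm^2
v_feed = 8.35107 / 4.90873852 = 1.701266 mm/s


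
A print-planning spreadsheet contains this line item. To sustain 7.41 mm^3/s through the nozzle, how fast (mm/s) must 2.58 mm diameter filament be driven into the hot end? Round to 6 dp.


A = pi*(2.58/2)^2 = 5.227924
v = 7.41 / 5.227924 = 1.417389 mm/s


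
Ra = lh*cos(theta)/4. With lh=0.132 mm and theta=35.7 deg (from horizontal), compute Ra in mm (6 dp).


Ra = 0.132 * cos(35.7) / 4 = 0.026799 mm


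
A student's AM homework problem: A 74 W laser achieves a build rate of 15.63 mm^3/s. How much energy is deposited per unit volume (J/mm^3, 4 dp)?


SE = 74 / 15.63 = 4.7345 J/mm^3


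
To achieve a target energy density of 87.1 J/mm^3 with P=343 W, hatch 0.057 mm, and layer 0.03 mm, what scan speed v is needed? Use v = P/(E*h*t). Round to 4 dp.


v = 343 / (87.1*0.057*0.03) = 2302.9253 mm/s


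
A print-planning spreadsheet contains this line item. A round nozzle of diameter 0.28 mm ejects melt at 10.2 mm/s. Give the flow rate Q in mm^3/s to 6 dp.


A = pi*(0.28/2)^2 = 0.06157522 mm^2
Q = 0.06157522 * 10.2 = 0.628067 mm^3/s


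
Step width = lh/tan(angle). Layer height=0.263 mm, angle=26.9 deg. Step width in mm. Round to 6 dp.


step = 0.263 / tan(26.9) = 0.518401 mm


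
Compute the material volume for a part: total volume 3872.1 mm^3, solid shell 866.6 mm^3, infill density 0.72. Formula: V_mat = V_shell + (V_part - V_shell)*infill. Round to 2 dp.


V_infill = (3872.1 - 866.6) * 0.72 = 2163.96
V_total = 866.6 + 2163.96 = 3030.56 mm^3


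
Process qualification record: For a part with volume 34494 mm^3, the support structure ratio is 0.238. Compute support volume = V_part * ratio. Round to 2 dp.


V_support = 34494 * 0.238 = 8209.57 mm^3


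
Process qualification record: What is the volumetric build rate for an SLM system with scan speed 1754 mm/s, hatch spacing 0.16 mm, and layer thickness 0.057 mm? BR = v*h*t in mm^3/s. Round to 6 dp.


Rate = 1754 * 0.16 * 0.057 = 15.99648 mm^3/s


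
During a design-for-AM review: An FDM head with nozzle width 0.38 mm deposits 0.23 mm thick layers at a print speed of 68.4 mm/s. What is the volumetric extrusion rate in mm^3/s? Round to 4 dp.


Rate = 0.38 * 0.23 * 68.4 = 5.9782 mm^3/s


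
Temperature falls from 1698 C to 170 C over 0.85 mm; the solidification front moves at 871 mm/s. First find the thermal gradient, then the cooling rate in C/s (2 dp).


G = (1698-170)/0.85 = 1797.64705882 C/mm
CR = 1797.64705882 * 871 = 1565750.59 C/s


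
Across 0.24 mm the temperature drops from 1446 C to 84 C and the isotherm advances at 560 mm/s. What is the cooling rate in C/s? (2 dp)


G = (1446-84)/0.24 = 5675.0 C/mm
CR = 5675.0 * 560 = 3178000.0 C/s


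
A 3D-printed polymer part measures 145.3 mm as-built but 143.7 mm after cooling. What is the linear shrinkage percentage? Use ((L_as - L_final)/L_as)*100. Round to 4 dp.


Shrinkage = ((145.3-143.7)/145.3)*100 = 1.1012 %


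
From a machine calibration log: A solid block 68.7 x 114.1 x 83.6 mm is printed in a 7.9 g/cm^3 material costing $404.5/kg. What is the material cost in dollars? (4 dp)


V = 68.7 * 114.1 * 83.6 = 655312.812 mm^3 = 655.312812 cm^3
Mass = 655.312812 * 7.9 / 1000 = 5.17697121 kg
Cost = 5.17697121 * 404.5 = 2094.0849 $


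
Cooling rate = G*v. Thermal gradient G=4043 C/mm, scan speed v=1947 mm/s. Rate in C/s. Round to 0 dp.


CR = 4043 * 1947 = 7871721 C/s


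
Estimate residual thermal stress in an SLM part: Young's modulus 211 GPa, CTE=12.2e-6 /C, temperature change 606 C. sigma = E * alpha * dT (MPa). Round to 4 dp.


sigma = 211*1000 * 12.2e-6 * 606 = 1559.9652 MPa


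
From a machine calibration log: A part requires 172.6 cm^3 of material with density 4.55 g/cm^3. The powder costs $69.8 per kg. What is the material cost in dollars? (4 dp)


Mass = 172.6*4.55/1000 = 0.78533 kg
Cost = 0.78533 * 69.8 = 54.816 $


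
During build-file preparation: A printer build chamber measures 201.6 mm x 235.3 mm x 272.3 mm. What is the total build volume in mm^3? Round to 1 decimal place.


V = 201.6 * 235.3 * 272.3 = 12916953.5 mm^3


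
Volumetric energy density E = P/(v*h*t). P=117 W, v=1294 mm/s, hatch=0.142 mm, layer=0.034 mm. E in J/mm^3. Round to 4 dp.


E = 117 / (1294*0.142*0.034) = 18.7277 J/mm^3


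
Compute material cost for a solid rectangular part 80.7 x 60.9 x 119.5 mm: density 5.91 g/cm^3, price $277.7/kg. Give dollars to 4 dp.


V = 80.7 * 60.9 * 119.5 = 587298.285 mm^3 = 587.298285 cm^3
Mass = 587.298285 * 5.91 / 1000 = 3.47093286 kg
Cost = 3.47093286 * 277.7 = 963.8781 $


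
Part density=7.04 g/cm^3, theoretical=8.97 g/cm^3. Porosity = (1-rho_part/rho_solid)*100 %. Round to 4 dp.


Porosity = (1-7.04/8.97)*100 = 21.5162 %


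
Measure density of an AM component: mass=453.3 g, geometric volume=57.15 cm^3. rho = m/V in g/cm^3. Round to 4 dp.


rho = 453.3 / 57.15 = 7.9318 g/cm^3


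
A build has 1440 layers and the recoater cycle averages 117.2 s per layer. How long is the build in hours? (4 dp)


t = 1440 * 117.2 / 3600 = 46.88 hrs


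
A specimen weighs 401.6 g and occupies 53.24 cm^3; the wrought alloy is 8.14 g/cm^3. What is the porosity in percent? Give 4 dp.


rho_part = 401.6 / 53.24 = 7.5432006 g/cm^3
Porosity = (1 - 7.5432006/8.14)*100 = 7.3317 %


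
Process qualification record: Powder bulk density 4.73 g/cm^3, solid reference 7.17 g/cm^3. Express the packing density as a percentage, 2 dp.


Packing = (4.73/7.17)*100 = 65.97 %


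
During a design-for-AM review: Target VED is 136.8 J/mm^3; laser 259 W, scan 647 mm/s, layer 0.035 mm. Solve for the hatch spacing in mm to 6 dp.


h = 259 / (136.8*647*0.035) = 0.083607 mm


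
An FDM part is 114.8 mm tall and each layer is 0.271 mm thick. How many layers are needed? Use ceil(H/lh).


Layers = ceil(114.8/0.271) = 424


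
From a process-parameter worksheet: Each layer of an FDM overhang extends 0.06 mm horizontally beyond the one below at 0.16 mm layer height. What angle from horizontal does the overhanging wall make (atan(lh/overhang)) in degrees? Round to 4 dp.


angle = atan(0.16/0.06) = 69.444 degrees


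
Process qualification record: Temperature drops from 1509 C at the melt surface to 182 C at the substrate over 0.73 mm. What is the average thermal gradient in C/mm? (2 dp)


G = (1509-182)/0.73 = 1817.81 C/mm


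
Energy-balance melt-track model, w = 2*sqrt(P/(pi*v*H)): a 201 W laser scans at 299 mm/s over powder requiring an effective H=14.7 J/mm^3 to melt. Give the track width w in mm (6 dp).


w = 2*sqrt(201/(pi*299*14.7)) = 0.241301 mm


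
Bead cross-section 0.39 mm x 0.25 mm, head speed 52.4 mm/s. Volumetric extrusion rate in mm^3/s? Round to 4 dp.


Rate = 0.39 * 0.25 * 52.4 = 5.109 mm^3/s


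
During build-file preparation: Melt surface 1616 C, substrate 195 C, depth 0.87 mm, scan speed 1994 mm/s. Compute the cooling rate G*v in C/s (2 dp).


G = (1616-195)/0.87 = 1633.33333333 C/mm
CR = 1633.33333333 * 1994 = 3256866.67 C/s


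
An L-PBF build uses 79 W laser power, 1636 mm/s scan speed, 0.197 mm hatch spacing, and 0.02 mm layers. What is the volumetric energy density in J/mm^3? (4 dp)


E = 79 / (1636*0.197*0.02) = 12.256 J/mm^3


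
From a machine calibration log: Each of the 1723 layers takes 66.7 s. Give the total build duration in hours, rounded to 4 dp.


t = 1723 * 66.7 / 3600 = 31.9234 hrs


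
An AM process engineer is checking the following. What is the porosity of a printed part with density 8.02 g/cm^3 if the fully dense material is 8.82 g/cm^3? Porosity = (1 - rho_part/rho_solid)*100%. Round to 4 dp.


Porosity = (1-8.02/8.82)*100 = 9.0703 %


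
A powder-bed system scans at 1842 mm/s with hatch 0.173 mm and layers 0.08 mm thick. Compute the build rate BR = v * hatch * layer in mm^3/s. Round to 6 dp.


Rate = 1842 * 0.173 * 0.08 = 25.49328 mm^3/s


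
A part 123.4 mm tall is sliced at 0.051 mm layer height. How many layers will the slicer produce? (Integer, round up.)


Layers = ceil(123.4/0.051) = 2420


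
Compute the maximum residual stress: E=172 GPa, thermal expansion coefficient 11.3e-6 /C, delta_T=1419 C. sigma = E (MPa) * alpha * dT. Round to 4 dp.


sigma = 172*1000 * 11.3e-6 * 1419 = 2757.9684 MPa


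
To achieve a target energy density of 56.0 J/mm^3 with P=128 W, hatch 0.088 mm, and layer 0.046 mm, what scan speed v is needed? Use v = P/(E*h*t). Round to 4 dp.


v = 128 / (56.0*0.088*0.046) = 564.6527 mm/s


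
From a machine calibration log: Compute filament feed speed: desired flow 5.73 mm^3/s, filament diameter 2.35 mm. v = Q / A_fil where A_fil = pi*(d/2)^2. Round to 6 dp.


A = pi*(2.35/2)^2 = 4.337361
v = 5.73 / 4.337361 = 1.32108 mm/s


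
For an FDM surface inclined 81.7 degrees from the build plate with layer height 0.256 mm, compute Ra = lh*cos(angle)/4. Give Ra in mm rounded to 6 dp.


Ra = 0.256 * cos(81.7) / 4 = 0.009239 mm


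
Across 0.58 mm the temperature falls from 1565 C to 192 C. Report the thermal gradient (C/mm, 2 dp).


G = (1565-192)/0.58 = 2367.24 C/mm


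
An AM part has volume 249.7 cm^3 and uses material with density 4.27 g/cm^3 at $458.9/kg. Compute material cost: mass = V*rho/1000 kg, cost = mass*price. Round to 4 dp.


Mass = 249.7*4.27/1000 = 1.066219 kg
Cost = 1.066219 * 458.9 = 489.2879 $


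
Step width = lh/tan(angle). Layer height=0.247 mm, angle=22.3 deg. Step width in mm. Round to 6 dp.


step = 0.247 / tan(22.3) = 0.602248 mm


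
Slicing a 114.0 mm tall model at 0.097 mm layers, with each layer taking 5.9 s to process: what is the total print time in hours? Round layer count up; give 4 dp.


Layers = ceil(114.0/0.097) = 1176
t = 1176 * 5.9 / 3600 = 1.9273 hrs


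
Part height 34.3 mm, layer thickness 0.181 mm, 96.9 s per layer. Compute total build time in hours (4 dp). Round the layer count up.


Layers = ceil(34.3/0.181) = 190
t = 190 * 96.9 / 3600 = 5.1142 hrs


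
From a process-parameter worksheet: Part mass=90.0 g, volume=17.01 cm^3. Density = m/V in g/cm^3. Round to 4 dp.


rho = 90.0 / 17.01 = 5.291 g/cm^3


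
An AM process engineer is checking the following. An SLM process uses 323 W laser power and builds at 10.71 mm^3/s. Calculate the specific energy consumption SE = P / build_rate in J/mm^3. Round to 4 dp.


SE = 323 / 10.71 = 30.1587 J/mm^3


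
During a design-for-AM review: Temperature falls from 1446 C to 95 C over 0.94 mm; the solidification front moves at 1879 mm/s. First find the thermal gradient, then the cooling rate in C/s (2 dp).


G = (1446-95)/0.94 = 1437.23404255 C/mm
CR = 1437.23404255 * 1879 = 2700562.77 C/s


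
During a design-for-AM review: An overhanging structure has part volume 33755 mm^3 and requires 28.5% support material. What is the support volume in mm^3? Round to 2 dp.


V_support = 33755 * 0.285 = 9620.18 mm^3


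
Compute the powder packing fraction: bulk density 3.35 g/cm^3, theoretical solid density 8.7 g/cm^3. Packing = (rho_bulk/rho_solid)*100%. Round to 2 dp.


Packing = (3.35/8.7)*100 = 38.51 %


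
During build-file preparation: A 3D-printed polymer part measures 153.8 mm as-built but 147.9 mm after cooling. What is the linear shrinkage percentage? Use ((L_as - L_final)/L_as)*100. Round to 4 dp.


Shrinkage = ((153.8-147.9)/153.8)*100 = 3.8362 %


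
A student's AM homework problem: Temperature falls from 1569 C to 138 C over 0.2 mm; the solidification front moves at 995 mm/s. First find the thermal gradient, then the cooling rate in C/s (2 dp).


G = (1569-138)/0.2 = 7155.0 C/mm
CR = 7155.0 * 995 = 7119225.0 C/s


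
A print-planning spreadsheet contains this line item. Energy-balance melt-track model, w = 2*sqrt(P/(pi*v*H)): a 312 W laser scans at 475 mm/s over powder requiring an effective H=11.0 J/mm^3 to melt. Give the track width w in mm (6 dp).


w = 2*sqrt(312/(pi*475*11.0)) = 0.275733 mm


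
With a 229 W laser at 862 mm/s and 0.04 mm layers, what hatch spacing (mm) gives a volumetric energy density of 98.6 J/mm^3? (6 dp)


h = 229 / (98.6*862*0.04) = 0.067358 mm


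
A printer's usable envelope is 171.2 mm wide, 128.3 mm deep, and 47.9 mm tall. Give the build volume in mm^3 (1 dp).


V = 171.2 * 128.3 * 47.9 = 1052121.6 mm^3


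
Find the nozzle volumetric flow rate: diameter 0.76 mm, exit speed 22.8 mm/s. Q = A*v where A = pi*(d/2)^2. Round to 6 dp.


A = pi*(0.76/2)^2 = 0.45364598 mm^2
Q = 0.45364598 * 22.8 = 10.343128 mm^3/s


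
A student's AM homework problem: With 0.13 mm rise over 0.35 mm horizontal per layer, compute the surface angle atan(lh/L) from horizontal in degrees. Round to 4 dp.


angle = atan(0.13/0.35) = 20.3764 degrees


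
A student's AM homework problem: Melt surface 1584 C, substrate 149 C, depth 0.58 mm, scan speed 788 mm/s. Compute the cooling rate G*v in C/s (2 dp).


G = (1584-149)/0.58 = 2474.13793103 C/mm
CR = 2474.13793103 * 788 = 1949620.69 C/s


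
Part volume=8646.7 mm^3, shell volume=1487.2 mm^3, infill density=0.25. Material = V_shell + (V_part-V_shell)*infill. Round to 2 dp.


V_infill = (8646.7 - 1487.2) * 0.25 = 1789.88
V_total = 1487.2 + 1789.88 = 3277.08 mm^3


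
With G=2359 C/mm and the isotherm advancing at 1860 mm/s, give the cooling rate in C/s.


CR = 2359 * 1860 = 4387740 C/s


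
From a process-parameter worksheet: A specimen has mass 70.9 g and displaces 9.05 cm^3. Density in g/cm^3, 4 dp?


rho = 70.9 / 9.05 = 7.8343 g/cm^3


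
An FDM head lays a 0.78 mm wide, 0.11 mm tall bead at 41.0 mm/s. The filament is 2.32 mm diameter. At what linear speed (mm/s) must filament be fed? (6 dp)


Q = 0.78 * 0.11 * 41.0 = 3.5178 mm^3/s
A_fil = pi*(2.32/2)^2 = 4.22732707 mm^2
v_feed = 3.5178 / 4.22732707 = 0.832157 mm/s


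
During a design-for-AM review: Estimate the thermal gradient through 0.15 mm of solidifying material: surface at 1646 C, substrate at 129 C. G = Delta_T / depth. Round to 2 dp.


G = (1646-129)/0.15 = 10113.33 C/mm


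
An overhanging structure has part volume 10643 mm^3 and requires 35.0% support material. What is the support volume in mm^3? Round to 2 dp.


V_support = 10643 * 0.35 = 3725.05 mm^3


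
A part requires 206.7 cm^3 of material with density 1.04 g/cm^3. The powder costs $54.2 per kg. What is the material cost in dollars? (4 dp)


Mass = 206.7*1.04/1000 = 0.214968 kg
Cost = 0.214968 * 54.2 = 11.6513 $


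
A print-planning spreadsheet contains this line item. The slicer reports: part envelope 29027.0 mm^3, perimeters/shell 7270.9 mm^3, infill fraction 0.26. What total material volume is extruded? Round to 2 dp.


V_infill = (29027.0 - 7270.9) * 0.26 = 5656.59
V_total = 7270.9 + 5656.59 = 12927.49 mm^3


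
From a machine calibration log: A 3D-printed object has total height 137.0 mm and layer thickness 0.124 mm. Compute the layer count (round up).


Layers = ceil(137.0/0.124) = 1105


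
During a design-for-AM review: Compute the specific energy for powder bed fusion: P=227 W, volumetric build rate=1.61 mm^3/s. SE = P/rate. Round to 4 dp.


SE = 227 / 1.61 = 140.9938 J/mm^3


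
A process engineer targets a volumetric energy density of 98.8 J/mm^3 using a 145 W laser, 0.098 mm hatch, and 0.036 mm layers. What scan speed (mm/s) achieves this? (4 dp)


v = 145 / (98.8*0.098*0.036) = 415.9896 mm/s


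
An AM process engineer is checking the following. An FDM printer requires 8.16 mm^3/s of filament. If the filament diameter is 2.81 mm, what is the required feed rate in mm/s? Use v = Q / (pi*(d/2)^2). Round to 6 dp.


A = pi*(2.81/2)^2 = 6.201582
v = 8.16 / 6.201582 = 1.315793 mm/s


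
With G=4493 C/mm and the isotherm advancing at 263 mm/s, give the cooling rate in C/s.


CR = 4493 * 263 = 1181659 C/s


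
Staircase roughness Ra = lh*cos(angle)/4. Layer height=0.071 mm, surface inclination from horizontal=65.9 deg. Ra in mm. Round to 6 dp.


Ra = 0.071 * cos(65.9) / 4 = 0.007248 mm


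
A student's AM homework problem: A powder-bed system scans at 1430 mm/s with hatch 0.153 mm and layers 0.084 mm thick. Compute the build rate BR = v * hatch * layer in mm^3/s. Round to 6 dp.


Rate = 1430 * 0.153 * 0.084 = 18.37836 mm^3/s


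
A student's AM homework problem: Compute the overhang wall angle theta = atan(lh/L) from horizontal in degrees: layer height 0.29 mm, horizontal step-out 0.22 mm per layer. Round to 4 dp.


angle = atan(0.29/0.22) = 52.8153 degrees


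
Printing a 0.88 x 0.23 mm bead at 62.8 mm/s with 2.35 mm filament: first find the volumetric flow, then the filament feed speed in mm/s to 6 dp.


Q = 0.88 * 0.23 * 62.8 = 12.71072 mm^3/s
A_fil = pi*(2.35/2)^2 = 4.33736136 mm^2
v_feed = 12.71072 / 4.33736136 = 2.930519 mm/s


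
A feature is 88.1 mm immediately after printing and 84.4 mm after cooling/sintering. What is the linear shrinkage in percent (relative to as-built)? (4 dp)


Shrinkage = ((88.1-84.4)/88.1)*100 = 4.1998 %


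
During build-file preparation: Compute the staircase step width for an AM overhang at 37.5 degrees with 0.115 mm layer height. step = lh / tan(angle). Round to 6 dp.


step = 0.115 / tan(37.5) = 0.149871 mm


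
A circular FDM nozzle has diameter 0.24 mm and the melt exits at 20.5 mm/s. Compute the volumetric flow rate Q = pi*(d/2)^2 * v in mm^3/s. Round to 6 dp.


A = pi*(0.24/2)^2 = 0.04523893 mm^2
Q = 0.04523893 * 20.5 = 0.927398 mm^3/s


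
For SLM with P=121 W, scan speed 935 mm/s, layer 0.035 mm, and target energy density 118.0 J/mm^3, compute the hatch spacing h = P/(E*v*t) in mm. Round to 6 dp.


h = 121 / (118.0*935*0.035) = 0.031335 mm


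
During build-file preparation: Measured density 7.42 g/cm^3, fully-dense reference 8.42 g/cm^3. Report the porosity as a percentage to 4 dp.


Porosity = (1-7.42/8.42)*100 = 11.8765 %


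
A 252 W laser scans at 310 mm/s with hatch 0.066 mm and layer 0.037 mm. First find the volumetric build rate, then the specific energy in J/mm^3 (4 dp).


Build rate = 310 * 0.066 * 0.037 = 0.75702 mm^3/s
SE = 252 / 0.75702 = 332.8842 J/mm^3


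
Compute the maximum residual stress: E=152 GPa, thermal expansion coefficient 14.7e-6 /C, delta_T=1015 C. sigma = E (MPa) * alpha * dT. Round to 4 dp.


sigma = 152*1000 * 14.7e-6 * 1015 = 2267.916 MPa


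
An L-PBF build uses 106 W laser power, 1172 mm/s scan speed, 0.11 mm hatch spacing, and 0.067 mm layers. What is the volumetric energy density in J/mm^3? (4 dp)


E = 106 / (1172*0.11*0.067) = 12.2719 J/mm^3


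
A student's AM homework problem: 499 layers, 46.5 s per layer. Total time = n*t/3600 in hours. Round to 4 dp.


t = 499 * 46.5 / 3600 = 6.4454 hrs


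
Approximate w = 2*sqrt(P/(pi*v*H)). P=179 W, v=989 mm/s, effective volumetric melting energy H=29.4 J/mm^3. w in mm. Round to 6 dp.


w = 2*sqrt(179/(pi*989*29.4)) = 0.088534 mm


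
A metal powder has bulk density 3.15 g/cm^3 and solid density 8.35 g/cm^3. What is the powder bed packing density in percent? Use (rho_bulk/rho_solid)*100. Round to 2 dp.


Packing = (3.15/8.35)*100 = 37.72 %


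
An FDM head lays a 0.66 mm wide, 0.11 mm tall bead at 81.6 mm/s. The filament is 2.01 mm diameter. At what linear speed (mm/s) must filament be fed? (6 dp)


Q = 0.66 * 0.11 * 81.6 = 5.92416 mm^3/s
A_fil = pi*(2.01/2)^2 = 3.17308712 mm^2
v_feed = 5.92416 / 3.17308712 = 1.867002 mm/s


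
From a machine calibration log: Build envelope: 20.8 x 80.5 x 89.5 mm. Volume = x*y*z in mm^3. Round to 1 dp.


V = 20.8 * 80.5 * 89.5 = 149858.8 mm^3


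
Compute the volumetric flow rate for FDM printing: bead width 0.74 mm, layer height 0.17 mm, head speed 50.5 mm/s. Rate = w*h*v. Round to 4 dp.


Rate = 0.74 * 0.17 * 50.5 = 6.3529 mm^3/s


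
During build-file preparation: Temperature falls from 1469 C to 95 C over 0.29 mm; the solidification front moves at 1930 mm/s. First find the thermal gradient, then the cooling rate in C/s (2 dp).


G = (1469-95)/0.29 = 4737.93103448 C/mm
CR = 4737.93103448 * 1930 = 9144206.9 C/s


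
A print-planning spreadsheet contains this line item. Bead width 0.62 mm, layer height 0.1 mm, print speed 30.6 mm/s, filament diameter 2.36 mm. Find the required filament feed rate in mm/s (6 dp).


Q = 0.62 * 0.1 * 30.6 = 1.8972 mm^3/s
A_fil = pi*(2.36/2)^2 = 4.37435361 mm^2
v_feed = 1.8972 / 4.37435361 = 0.43371 mm/s


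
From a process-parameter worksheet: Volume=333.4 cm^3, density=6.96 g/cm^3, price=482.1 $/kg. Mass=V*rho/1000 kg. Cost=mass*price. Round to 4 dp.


Mass = 333.4*6.96/1000 = 2.320464 kg
Cost = 2.320464 * 482.1 = 1118.6957 $


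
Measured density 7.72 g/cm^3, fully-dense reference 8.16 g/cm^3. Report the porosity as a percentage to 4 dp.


Porosity = (1-7.72/8.16)*100 = 5.3922 %


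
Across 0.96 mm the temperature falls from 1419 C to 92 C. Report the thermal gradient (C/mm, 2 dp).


G = (1419-92)/0.96 = 1382.29 C/mm


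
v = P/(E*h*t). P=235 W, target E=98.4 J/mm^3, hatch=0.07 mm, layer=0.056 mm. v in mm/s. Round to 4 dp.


v = 235 / (98.4*0.07*0.056) = 609.2376 mm/s


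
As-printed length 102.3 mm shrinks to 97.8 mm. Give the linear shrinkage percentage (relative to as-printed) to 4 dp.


Shrinkage = ((102.3-97.8)/102.3)*100 = 4.3988 %


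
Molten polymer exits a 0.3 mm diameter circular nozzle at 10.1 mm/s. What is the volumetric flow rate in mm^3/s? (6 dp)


A = pi*(0.3/2)^2 = 0.07068583 mm^2
Q = 0.07068583 * 10.1 = 0.713927 mm^3/s


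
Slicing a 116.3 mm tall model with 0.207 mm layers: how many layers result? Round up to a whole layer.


Layers = ceil(116.3/0.207) = 562
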